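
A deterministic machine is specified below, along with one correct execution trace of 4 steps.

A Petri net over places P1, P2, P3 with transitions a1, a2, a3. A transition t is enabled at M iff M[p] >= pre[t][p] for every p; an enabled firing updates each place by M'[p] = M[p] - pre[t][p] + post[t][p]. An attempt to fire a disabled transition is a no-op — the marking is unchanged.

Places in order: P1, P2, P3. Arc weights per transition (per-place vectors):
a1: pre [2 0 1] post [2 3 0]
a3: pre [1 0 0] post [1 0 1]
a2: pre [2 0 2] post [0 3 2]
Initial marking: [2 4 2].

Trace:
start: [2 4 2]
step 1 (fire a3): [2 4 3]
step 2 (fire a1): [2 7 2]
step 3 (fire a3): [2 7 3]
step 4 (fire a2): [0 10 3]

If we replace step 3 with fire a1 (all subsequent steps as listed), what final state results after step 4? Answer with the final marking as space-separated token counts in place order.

(re-executing from step 3 with the substitution; state before step 3: [2 7 2])
step 3 (fire a1): [2 10 1]
step 4 (fire a2): [2 10 1]

2 10 1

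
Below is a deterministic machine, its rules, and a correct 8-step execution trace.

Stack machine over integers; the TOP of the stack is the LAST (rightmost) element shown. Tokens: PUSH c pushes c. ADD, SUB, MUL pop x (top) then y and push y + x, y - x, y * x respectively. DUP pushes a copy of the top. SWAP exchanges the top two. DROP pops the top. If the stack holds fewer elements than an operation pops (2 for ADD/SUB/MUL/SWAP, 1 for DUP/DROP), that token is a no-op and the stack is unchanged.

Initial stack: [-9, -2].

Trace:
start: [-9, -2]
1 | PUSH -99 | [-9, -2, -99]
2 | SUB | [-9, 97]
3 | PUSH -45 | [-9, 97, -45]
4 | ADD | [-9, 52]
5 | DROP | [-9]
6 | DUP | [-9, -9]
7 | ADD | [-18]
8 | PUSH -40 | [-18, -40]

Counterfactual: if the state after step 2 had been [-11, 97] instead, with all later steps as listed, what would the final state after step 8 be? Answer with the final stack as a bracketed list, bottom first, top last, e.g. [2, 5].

state after step 2 := [-11, 97]
3 | PUSH -45 | [-11, 97, -45]
4 | ADD | [-11, 52]
5 | DROP | [-11]
6 | DUP | [-11, -11]
7 | ADD | [-22]
8 | PUSH -40 | [-22, -40]

[-22, -40]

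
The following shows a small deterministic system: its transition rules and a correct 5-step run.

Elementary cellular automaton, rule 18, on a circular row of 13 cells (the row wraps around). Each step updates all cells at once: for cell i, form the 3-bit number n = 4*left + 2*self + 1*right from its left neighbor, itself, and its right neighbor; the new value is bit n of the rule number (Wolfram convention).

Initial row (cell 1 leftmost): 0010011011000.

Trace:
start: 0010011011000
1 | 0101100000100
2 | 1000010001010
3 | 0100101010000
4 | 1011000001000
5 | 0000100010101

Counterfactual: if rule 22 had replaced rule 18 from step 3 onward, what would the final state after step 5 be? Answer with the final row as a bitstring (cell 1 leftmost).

0100100000111

(re-executing steps 3..5 under rule 22; state before step 3: 1000010001010)
3 | 1100111011010
4 | 0011000000010
5 | 0100100000111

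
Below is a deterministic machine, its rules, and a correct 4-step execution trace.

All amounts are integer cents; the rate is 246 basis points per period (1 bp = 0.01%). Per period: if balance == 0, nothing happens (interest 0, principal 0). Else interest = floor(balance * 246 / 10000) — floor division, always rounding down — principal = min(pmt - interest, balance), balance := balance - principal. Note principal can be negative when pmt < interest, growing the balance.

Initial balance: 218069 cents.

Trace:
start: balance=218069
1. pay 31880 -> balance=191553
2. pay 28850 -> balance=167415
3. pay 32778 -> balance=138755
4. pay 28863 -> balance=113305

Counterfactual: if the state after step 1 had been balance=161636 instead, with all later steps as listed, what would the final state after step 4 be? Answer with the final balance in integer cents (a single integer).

state after step 1 := balance=161636
2. pay 28850 -> balance=136762
3. pay 32778 -> balance=107348
4. pay 28863 -> balance=81125

81125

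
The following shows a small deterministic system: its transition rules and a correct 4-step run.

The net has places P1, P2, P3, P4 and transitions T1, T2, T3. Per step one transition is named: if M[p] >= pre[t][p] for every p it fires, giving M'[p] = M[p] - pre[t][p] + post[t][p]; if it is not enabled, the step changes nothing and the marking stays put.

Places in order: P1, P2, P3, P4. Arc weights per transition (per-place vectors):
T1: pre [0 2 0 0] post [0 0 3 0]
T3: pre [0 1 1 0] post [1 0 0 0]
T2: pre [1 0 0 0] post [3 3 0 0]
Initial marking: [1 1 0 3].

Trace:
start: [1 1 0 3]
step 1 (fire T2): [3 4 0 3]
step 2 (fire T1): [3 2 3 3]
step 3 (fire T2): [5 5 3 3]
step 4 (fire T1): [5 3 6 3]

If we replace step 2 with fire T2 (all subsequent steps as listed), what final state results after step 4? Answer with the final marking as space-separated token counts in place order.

7 8 3 3

(re-executing from step 2 with the substitution; state before step 2: [3 4 0 3])
step 2 (fire T2): [5 7 0 3]
step 3 (fire T2): [7 10 0 3]
step 4 (fire T1): [7 8 3 3]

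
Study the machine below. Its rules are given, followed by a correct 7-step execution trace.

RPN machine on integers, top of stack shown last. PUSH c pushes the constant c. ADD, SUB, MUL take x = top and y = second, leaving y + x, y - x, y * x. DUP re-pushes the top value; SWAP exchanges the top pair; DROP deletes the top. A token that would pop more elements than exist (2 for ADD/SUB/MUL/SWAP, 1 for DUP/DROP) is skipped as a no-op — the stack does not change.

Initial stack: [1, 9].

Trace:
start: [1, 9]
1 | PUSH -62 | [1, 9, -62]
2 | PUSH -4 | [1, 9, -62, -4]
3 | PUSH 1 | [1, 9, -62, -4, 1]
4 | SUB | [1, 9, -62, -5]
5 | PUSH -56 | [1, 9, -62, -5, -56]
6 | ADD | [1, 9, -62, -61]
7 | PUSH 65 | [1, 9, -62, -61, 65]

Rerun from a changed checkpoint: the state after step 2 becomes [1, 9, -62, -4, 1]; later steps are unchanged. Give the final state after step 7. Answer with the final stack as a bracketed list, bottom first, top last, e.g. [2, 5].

state after step 2 := [1, 9, -62, -4, 1]
3 | PUSH 1 | [1, 9, -62, -4, 1, 1]
4 | SUB | [1, 9, -62, -4, 0]
5 | PUSH -56 | [1, 9, -62, -4, 0, -56]
6 | ADD | [1, 9, -62, -4, -56]
7 | PUSH 65 | [1, 9, -62, -4, -56, 65]

[1, 9, -62, -4, -56, 65]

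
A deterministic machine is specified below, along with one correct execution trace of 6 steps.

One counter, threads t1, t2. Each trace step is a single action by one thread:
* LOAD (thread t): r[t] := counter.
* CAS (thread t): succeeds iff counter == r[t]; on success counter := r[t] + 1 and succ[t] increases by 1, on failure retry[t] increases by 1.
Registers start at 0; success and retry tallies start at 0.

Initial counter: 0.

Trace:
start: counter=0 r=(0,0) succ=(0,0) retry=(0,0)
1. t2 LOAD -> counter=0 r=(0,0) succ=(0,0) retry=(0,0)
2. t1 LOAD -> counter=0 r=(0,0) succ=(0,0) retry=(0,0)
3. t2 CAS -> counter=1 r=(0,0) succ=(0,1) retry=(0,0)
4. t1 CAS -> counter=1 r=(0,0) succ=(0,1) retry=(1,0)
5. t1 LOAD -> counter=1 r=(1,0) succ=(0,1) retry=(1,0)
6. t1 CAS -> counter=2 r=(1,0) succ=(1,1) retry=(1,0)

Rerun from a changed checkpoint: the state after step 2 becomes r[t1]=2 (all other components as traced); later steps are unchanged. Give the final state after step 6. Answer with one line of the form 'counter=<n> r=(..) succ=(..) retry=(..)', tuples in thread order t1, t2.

counter=2 r=(1,0) succ=(1,1) retry=(1,0)

state after step 2 := counter=0 r=(2,0) succ=(0,0) retry=(0,0)
3. t2 CAS -> counter=1 r=(2,0) succ=(0,1) retry=(0,0)
4. t1 CAS -> counter=1 r=(2,0) succ=(0,1) retry=(1,0)
5. t1 LOAD -> counter=1 r=(1,0) succ=(0,1) retry=(1,0)
6. t1 CAS -> counter=2 r=(1,0) succ=(1,1) retry=(1,0)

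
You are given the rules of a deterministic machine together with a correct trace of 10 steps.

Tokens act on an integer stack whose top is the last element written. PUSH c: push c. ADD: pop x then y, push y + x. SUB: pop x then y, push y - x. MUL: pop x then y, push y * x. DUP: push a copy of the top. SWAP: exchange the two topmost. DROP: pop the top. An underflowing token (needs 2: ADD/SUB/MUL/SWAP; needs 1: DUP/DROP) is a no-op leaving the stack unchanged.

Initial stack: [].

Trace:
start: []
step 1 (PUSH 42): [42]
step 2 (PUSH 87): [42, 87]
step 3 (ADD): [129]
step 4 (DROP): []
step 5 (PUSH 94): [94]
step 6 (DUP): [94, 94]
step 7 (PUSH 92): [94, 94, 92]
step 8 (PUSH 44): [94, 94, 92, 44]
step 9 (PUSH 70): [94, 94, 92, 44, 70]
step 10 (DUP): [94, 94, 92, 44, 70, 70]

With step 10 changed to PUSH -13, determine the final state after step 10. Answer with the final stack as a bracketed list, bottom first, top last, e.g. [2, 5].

(re-executing from step 10 with the substitution; state before step 10: [94, 94, 92, 44, 70])
step 10 (PUSH -13): [94, 94, 92, 44, 70, -13]

[94, 94, 92, 44, 70, -13]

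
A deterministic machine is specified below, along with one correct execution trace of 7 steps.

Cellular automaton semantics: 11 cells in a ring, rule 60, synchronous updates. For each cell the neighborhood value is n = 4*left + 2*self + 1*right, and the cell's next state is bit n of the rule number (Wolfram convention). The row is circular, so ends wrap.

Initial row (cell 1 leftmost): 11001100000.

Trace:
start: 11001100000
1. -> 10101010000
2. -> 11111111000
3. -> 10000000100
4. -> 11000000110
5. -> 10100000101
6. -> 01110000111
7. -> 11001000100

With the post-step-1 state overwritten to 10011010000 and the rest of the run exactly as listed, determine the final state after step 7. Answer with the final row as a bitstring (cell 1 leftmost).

11110111010

state after step 1 := 10011010000
2. -> 11010111000
3. -> 10111100100
4. -> 11100010110
5. -> 10010011101
6. -> 01011010011
7. -> 11110111010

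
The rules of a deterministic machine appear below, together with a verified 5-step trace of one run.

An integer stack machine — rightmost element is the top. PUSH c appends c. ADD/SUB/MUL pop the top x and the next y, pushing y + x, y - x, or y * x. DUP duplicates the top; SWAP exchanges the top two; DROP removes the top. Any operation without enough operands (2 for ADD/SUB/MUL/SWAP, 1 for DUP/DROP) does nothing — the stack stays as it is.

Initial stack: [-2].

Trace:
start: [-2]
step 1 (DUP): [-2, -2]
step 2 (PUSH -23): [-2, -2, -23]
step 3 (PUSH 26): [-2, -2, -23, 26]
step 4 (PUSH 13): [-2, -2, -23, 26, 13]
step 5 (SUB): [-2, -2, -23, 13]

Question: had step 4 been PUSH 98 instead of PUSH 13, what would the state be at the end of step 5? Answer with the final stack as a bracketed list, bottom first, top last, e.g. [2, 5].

[-2, -2, -23, -72]

(re-executing from step 4 with the substitution; state before step 4: [-2, -2, -23, 26])
step 4 (PUSH 98): [-2, -2, -23, 26, 98]
step 5 (SUB): [-2, -2, -23, -72]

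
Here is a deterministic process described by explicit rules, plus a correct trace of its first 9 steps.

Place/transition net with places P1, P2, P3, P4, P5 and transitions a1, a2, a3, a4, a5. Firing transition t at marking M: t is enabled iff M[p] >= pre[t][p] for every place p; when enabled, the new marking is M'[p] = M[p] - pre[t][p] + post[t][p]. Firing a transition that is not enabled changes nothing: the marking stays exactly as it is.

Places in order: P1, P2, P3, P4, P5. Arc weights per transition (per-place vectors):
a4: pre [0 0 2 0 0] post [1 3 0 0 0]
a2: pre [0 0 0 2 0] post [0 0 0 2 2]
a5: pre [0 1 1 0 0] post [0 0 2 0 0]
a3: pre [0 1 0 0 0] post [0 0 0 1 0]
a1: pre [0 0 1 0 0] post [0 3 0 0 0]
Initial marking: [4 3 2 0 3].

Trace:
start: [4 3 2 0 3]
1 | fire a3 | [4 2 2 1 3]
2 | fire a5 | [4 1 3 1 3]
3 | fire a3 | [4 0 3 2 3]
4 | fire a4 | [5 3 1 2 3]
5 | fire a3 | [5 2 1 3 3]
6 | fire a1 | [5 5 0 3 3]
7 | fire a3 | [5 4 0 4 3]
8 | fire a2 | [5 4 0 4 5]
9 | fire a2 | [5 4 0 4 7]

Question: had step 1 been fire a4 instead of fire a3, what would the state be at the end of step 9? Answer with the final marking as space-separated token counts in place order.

(re-executing from step 1 with the substitution; state before step 1: [4 3 2 0 3])
1 | fire a4 | [5 6 0 0 3]
2 | fire a5 | [5 6 0 0 3]
3 | fire a3 | [5 5 0 1 3]
4 | fire a4 | [5 5 0 1 3]
5 | fire a3 | [5 4 0 2 3]
6 | fire a1 | [5 4 0 2 3]
7 | fire a3 | [5 3 0 3 3]
8 | fire a2 | [5 3 0 3 5]
9 | fire a2 | [5 3 0 3 7]

5 3 0 3 7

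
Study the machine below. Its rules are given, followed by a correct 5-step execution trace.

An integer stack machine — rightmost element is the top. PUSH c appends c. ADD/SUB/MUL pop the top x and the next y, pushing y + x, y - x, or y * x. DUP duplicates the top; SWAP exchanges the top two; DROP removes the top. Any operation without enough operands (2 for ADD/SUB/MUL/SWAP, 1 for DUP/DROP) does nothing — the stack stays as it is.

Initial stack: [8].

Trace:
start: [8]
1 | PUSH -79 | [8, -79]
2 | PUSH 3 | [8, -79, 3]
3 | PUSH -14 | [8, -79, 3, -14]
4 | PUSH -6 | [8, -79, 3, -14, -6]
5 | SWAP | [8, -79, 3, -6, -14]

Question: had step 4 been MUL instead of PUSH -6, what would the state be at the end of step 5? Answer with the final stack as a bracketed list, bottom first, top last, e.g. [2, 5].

[8, -42, -79]

(re-executing from step 4 with the substitution; state before step 4: [8, -79, 3, -14])
4 | MUL | [8, -79, -42]
5 | SWAP | [8, -42, -79]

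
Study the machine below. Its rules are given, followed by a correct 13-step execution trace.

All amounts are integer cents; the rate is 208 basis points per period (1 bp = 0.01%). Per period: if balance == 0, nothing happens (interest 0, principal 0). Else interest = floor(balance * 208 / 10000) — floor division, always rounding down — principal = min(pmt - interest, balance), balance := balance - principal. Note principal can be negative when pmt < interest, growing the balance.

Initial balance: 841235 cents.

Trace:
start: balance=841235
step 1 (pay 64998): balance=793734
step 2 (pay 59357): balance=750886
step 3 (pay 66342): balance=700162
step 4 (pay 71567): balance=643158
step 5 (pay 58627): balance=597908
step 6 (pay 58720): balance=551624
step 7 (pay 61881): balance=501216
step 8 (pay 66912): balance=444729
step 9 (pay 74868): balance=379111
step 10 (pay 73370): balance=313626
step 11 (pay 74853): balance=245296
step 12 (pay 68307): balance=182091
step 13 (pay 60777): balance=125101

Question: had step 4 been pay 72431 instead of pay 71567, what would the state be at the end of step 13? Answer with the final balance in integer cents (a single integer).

(re-executing from step 4 with the substitution; state before step 4: balance=700162)
step 4 (pay 72431): balance=642294
step 5 (pay 58627): balance=597026
step 6 (pay 58720): balance=550724
step 7 (pay 61881): balance=500298
step 8 (pay 66912): balance=443792
step 9 (pay 74868): balance=378154
step 10 (pay 73370): balance=312649
step 11 (pay 74853): balance=244299
step 12 (pay 68307): balance=181073
step 13 (pay 60777): balance=124062

124062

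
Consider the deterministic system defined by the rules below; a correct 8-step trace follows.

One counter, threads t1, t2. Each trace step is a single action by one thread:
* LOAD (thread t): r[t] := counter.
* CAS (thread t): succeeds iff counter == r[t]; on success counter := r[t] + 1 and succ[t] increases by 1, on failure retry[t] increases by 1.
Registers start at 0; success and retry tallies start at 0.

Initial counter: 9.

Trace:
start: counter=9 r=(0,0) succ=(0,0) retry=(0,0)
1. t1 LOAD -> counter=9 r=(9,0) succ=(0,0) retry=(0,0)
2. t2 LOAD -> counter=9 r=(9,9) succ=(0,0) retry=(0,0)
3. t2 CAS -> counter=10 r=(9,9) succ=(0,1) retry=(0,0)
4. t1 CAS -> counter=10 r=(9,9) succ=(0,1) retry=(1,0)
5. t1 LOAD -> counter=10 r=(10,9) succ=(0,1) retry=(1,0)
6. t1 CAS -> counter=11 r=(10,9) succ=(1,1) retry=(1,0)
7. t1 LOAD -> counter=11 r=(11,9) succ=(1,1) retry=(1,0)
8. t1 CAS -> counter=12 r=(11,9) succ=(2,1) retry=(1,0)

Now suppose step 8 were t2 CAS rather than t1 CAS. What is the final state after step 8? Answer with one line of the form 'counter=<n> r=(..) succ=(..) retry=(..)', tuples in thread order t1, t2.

counter=11 r=(11,9) succ=(1,1) retry=(1,1)

(re-executing from step 8 with the substitution; state before step 8: counter=11 r=(11,9) succ=(1,1) retry=(1,0))
8. t2 CAS -> counter=11 r=(11,9) succ=(1,1) retry=(1,1)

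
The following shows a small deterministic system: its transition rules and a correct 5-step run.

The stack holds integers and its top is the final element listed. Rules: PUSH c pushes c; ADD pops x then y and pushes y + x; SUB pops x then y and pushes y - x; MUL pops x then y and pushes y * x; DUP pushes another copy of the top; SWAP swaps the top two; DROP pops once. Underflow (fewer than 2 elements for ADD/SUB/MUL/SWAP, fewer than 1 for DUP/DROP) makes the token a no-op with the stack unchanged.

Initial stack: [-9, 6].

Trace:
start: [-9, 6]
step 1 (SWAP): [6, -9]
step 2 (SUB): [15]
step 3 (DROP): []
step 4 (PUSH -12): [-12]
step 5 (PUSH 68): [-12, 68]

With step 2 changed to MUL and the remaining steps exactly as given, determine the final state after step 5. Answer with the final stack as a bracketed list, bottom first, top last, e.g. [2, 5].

(re-executing from step 2 with the substitution; state before step 2: [6, -9])
step 2 (MUL): [-54]
step 3 (DROP): []
step 4 (PUSH -12): [-12]
step 5 (PUSH 68): [-12, 68]

[-12, 68]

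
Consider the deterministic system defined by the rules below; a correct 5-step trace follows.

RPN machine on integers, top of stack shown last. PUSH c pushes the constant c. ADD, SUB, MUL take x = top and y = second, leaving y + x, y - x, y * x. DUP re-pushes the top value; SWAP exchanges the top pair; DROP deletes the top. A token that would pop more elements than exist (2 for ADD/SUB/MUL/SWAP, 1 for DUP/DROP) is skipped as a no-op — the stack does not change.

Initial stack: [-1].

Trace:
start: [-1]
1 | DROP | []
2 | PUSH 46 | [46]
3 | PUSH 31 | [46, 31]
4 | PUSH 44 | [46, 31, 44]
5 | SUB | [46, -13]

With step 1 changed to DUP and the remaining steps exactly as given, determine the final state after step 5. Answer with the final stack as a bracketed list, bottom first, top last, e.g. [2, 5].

(re-executing from step 1 with the substitution; state before step 1: [-1])
1 | DUP | [-1, -1]
2 | PUSH 46 | [-1, -1, 46]
3 | PUSH 31 | [-1, -1, 46, 31]
4 | PUSH 44 | [-1, -1, 46, 31, 44]
5 | SUB | [-1, -1, 46, -13]

[-1, -1, 46, -13]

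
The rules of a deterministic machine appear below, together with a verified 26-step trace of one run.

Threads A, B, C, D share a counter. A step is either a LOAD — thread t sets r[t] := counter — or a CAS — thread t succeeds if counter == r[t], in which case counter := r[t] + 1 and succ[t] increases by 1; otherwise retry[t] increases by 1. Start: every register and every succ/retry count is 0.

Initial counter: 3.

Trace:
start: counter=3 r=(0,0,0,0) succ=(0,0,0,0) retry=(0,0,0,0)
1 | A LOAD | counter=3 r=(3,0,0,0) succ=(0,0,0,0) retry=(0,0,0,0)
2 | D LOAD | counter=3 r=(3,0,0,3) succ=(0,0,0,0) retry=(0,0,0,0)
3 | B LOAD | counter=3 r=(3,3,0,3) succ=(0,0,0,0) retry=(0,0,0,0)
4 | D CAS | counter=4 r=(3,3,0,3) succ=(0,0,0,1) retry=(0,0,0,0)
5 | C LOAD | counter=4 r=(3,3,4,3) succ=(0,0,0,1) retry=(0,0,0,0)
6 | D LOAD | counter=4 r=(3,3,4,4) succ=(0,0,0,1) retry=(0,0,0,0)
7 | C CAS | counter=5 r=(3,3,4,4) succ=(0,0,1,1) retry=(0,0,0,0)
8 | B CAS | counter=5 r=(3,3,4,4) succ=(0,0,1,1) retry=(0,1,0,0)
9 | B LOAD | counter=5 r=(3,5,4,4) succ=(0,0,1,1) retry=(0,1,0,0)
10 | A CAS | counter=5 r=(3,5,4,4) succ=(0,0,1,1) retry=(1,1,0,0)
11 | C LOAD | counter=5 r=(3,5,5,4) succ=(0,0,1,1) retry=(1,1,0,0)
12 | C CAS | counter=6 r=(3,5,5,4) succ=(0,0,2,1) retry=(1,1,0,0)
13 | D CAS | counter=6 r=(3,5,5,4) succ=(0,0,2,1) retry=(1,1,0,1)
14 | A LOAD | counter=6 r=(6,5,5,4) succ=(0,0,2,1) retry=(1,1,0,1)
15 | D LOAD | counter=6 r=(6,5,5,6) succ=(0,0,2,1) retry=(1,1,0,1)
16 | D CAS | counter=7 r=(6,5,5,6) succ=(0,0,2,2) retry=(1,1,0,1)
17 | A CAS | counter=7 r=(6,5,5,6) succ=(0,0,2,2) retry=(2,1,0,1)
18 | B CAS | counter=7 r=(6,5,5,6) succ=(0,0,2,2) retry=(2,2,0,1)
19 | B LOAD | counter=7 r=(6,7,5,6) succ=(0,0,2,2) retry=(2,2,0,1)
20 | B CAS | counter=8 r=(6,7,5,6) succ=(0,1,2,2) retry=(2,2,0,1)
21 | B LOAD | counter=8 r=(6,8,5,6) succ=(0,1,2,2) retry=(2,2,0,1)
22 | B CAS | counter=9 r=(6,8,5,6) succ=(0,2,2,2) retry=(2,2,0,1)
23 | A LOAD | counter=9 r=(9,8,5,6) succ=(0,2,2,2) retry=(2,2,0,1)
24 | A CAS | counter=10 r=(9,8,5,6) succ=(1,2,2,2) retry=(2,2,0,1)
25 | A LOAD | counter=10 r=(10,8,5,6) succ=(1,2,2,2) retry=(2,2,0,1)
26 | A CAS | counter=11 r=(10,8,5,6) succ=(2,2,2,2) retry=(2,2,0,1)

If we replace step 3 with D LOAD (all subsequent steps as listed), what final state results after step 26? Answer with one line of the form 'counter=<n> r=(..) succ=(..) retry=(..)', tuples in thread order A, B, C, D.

counter=11 r=(10,8,5,6) succ=(2,2,2,2) retry=(2,2,0,1)

(re-executing from step 3 with the substitution; state before step 3: counter=3 r=(3,0,0,3) succ=(0,0,0,0) retry=(0,0,0,0))
3 | D LOAD | counter=3 r=(3,0,0,3) succ=(0,0,0,0) retry=(0,0,0,0)
4 | D CAS | counter=4 r=(3,0,0,3) succ=(0,0,0,1) retry=(0,0,0,0)
5 | C LOAD | counter=4 r=(3,0,4,3) succ=(0,0,0,1) retry=(0,0,0,0)
6 | D LOAD | counter=4 r=(3,0,4,4) succ=(0,0,0,1) retry=(0,0,0,0)
7 | C CAS | counter=5 r=(3,0,4,4) succ=(0,0,1,1) retry=(0,0,0,0)
8 | B CAS | counter=5 r=(3,0,4,4) succ=(0,0,1,1) retry=(0,1,0,0)
9 | B LOAD | counter=5 r=(3,5,4,4) succ=(0,0,1,1) retry=(0,1,0,0)
10 | A CAS | counter=5 r=(3,5,4,4) succ=(0,0,1,1) retry=(1,1,0,0)
11 | C LOAD | counter=5 r=(3,5,5,4) succ=(0,0,1,1) retry=(1,1,0,0)
12 | C CAS | counter=6 r=(3,5,5,4) succ=(0,0,2,1) retry=(1,1,0,0)
13 | D CAS | counter=6 r=(3,5,5,4) succ=(0,0,2,1) retry=(1,1,0,1)
14 | A LOAD | counter=6 r=(6,5,5,4) succ=(0,0,2,1) retry=(1,1,0,1)
15 | D LOAD | counter=6 r=(6,5,5,6) succ=(0,0,2,1) retry=(1,1,0,1)
16 | D CAS | counter=7 r=(6,5,5,6) succ=(0,0,2,2) retry=(1,1,0,1)
17 | A CAS | counter=7 r=(6,5,5,6) succ=(0,0,2,2) retry=(2,1,0,1)
18 | B CAS | counter=7 r=(6,5,5,6) succ=(0,0,2,2) retry=(2,2,0,1)
19 | B LOAD | counter=7 r=(6,7,5,6) succ=(0,0,2,2) retry=(2,2,0,1)
20 | B CAS | counter=8 r=(6,7,5,6) succ=(0,1,2,2) retry=(2,2,0,1)
21 | B LOAD | counter=8 r=(6,8,5,6) succ=(0,1,2,2) retry=(2,2,0,1)
22 | B CAS | counter=9 r=(6,8,5,6) succ=(0,2,2,2) retry=(2,2,0,1)
23 | A LOAD | counter=9 r=(9,8,5,6) succ=(0,2,2,2) retry=(2,2,0,1)
24 | A CAS | counter=10 r=(9,8,5,6) succ=(1,2,2,2) retry=(2,2,0,1)
25 | A LOAD | counter=10 r=(10,8,5,6) succ=(1,2,2,2) retry=(2,2,0,1)
26 | A CAS | counter=11 r=(10,8,5,6) succ=(2,2,2,2) retry=(2,2,0,1)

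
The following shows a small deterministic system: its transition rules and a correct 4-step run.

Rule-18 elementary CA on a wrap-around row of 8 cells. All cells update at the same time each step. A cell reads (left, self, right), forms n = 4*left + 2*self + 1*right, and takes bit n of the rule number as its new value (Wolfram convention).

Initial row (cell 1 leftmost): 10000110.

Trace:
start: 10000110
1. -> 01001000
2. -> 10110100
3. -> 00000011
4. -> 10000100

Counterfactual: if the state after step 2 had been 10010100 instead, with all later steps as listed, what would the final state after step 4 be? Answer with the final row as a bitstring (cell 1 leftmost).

state after step 2 := 10010100
3. -> 01100011
4. -> 00010100

00010100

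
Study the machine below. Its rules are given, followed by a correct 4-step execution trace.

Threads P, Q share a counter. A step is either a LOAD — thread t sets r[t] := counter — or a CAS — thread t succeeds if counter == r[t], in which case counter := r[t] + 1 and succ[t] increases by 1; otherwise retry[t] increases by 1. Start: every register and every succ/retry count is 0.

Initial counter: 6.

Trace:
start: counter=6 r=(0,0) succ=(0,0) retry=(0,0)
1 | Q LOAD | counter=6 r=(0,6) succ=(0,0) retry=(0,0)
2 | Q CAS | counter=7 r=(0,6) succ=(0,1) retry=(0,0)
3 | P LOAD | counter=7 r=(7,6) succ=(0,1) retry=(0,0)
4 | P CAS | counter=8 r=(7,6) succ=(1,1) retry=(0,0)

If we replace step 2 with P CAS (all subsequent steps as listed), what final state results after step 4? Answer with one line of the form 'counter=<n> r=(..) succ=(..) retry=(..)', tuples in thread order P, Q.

(re-executing from step 2 with the substitution; state before step 2: counter=6 r=(0,6) succ=(0,0) retry=(0,0))
2 | P CAS | counter=6 r=(0,6) succ=(0,0) retry=(1,0)
3 | P LOAD | counter=6 r=(6,6) succ=(0,0) retry=(1,0)
4 | P CAS | counter=7 r=(6,6) succ=(1,0) retry=(1,0)

counter=7 r=(6,6) succ=(1,0) retry=(1,0)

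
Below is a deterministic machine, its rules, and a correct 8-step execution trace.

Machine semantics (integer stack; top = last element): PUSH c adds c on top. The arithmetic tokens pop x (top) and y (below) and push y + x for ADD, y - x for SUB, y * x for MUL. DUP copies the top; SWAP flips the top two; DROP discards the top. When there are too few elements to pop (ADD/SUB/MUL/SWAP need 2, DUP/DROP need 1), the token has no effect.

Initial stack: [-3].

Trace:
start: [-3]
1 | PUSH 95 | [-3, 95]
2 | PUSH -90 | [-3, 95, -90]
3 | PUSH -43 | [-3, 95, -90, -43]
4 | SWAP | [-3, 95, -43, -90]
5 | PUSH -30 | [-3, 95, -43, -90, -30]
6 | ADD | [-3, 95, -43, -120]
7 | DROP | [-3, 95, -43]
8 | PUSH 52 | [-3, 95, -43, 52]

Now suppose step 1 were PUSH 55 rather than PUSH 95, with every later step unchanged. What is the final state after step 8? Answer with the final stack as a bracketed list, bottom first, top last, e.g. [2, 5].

[-3, 55, -43, 52]

(re-executing from step 1 with the substitution; state before step 1: [-3])
1 | PUSH 55 | [-3, 55]
2 | PUSH -90 | [-3, 55, -90]
3 | PUSH -43 | [-3, 55, -90, -43]
4 | SWAP | [-3, 55, -43, -90]
5 | PUSH -30 | [-3, 55, -43, -90, -30]
6 | ADD | [-3, 55, -43, -120]
7 | DROP | [-3, 55, -43]
8 | PUSH 52 | [-3, 55, -43, 52]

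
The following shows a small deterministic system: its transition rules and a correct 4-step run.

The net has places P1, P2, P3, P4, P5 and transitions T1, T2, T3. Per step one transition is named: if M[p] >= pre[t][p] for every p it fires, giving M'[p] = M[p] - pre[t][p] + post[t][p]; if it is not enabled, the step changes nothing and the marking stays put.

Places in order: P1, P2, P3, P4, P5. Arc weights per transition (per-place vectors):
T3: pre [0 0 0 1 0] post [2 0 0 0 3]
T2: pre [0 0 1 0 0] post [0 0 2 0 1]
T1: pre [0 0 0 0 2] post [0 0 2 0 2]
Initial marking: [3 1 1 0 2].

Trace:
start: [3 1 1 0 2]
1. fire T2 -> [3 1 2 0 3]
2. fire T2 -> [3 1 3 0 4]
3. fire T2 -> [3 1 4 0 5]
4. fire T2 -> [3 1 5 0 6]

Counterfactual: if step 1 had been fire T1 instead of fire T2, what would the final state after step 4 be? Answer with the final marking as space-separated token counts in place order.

(re-executing from step 1 with the substitution; state before step 1: [3 1 1 0 2])
1. fire T1 -> [3 1 3 0 2]
2. fire T2 -> [3 1 4 0 3]
3. fire T2 -> [3 1 5 0 4]
4. fire T2 -> [3 1 6 0 5]

3 1 6 0 5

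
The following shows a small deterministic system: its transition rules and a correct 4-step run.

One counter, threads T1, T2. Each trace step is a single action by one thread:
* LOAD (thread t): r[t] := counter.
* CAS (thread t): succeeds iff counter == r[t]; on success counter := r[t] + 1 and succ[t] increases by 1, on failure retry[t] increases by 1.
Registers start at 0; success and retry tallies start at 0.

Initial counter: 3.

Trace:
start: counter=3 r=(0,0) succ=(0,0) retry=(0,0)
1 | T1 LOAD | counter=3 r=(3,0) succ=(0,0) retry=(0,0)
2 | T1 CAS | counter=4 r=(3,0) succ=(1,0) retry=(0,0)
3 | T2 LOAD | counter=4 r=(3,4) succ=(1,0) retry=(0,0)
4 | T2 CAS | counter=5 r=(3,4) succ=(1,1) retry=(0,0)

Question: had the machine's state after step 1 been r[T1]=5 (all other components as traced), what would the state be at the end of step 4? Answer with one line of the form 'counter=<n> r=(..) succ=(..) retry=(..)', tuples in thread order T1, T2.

counter=4 r=(5,3) succ=(0,1) retry=(1,0)

state after step 1 := counter=3 r=(5,0) succ=(0,0) retry=(0,0)
2 | T1 CAS | counter=3 r=(5,0) succ=(0,0) retry=(1,0)
3 | T2 LOAD | counter=3 r=(5,3) succ=(0,0) retry=(1,0)
4 | T2 CAS | counter=4 r=(5,3) succ=(0,1) retry=(1,0)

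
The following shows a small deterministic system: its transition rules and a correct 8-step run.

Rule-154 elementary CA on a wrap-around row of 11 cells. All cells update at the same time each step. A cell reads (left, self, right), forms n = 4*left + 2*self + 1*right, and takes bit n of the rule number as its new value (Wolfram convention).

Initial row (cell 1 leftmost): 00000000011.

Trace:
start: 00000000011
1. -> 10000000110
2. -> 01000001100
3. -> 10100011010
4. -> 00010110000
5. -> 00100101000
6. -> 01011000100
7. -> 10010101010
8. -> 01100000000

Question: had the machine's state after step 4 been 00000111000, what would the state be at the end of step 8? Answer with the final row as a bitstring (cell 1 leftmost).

11110000000

state after step 4 := 00000111000
5. -> 00001110100
6. -> 00011100010
7. -> 00111010101
8. -> 11110000000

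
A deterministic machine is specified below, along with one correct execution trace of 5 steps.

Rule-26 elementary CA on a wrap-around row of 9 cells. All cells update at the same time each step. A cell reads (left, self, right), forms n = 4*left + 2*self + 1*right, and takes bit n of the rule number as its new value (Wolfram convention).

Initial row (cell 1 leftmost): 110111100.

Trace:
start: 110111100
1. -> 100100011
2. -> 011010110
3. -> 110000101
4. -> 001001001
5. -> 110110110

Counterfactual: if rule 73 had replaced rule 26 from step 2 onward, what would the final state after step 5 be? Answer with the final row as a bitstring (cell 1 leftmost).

(re-executing steps 2..5 under rule 73; state before step 2: 100100011)
2. -> 100001010
3. -> 001100000
4. -> 101101111
5. -> 101101000

101101000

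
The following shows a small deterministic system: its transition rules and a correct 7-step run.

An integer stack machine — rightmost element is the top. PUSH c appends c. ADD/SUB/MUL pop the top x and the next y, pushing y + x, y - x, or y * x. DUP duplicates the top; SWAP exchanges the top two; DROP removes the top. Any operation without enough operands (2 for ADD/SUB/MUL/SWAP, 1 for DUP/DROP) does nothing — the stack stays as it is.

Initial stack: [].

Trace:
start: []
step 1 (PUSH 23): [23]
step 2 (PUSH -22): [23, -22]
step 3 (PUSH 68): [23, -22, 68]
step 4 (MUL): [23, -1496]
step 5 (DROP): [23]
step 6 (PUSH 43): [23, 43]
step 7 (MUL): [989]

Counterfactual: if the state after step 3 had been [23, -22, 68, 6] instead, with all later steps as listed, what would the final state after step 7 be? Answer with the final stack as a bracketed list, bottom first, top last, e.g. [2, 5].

state after step 3 := [23, -22, 68, 6]
step 4 (MUL): [23, -22, 408]
step 5 (DROP): [23, -22]
step 6 (PUSH 43): [23, -22, 43]
step 7 (MUL): [23, -946]

[23, -946]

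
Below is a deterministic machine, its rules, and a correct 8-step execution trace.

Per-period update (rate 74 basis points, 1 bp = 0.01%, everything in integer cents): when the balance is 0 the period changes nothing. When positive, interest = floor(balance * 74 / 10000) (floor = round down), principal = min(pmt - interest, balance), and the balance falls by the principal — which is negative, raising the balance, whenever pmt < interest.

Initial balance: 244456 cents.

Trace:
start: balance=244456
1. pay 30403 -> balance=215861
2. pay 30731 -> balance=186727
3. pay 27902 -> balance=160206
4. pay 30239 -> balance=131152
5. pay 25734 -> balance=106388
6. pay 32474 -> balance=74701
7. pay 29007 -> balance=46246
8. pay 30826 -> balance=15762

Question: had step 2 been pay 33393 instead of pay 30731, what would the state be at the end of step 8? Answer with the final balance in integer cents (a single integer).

(re-executing from step 2 with the substitution; state before step 2: balance=215861)
2. pay 33393 -> balance=184065
3. pay 27902 -> balance=157525
4. pay 30239 -> balance=128451
5. pay 25734 -> balance=103667
6. pay 32474 -> balance=71960
7. pay 29007 -> balance=43485
8. pay 30826 -> balance=12980

12980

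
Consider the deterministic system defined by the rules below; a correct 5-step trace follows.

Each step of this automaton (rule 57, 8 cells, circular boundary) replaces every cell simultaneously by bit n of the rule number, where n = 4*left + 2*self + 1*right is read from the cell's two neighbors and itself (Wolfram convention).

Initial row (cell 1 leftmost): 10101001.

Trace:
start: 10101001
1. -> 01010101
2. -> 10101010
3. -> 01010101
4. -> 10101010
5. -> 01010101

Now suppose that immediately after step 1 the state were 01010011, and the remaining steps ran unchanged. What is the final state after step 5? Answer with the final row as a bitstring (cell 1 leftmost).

state after step 1 := 01010011
2. -> 10101010
3. -> 01010101
4. -> 10101010
5. -> 01010101

01010101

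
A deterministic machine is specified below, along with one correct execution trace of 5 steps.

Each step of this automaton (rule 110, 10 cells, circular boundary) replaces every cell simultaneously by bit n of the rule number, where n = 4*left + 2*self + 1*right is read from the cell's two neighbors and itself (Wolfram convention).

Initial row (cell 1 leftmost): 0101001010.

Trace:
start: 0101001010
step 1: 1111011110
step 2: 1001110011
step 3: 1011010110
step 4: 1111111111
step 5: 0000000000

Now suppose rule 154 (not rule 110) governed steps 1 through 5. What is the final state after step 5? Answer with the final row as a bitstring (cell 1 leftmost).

1100011000

(re-executing steps 1..5 under rule 154; state before step 1: 0101001010)
step 1: 1000110001
step 2: 0101101011
step 3: 0001000010
step 4: 0010100101
step 5: 1100011000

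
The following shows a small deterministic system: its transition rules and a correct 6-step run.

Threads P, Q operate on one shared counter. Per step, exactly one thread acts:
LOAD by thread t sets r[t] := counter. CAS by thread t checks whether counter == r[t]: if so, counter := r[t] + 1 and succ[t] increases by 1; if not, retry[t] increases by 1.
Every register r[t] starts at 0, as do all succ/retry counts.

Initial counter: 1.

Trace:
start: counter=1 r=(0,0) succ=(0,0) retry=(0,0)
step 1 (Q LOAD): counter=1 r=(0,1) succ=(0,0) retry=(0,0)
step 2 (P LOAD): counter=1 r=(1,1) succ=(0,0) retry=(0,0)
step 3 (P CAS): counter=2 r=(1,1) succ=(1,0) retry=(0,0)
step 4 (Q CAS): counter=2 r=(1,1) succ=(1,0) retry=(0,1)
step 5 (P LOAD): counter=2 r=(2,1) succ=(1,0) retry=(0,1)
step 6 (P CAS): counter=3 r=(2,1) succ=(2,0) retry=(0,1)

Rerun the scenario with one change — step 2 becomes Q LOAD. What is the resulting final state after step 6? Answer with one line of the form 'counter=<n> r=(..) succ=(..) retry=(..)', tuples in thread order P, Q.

counter=3 r=(2,1) succ=(1,1) retry=(1,0)

(re-executing from step 2 with the substitution; state before step 2: counter=1 r=(0,1) succ=(0,0) retry=(0,0))
step 2 (Q LOAD): counter=1 r=(0,1) succ=(0,0) retry=(0,0)
step 3 (P CAS): counter=1 r=(0,1) succ=(0,0) retry=(1,0)
step 4 (Q CAS): counter=2 r=(0,1) succ=(0,1) retry=(1,0)
step 5 (P LOAD): counter=2 r=(2,1) succ=(0,1) retry=(1,0)
step 6 (P CAS): counter=3 r=(2,1) succ=(1,1) retry=(1,0)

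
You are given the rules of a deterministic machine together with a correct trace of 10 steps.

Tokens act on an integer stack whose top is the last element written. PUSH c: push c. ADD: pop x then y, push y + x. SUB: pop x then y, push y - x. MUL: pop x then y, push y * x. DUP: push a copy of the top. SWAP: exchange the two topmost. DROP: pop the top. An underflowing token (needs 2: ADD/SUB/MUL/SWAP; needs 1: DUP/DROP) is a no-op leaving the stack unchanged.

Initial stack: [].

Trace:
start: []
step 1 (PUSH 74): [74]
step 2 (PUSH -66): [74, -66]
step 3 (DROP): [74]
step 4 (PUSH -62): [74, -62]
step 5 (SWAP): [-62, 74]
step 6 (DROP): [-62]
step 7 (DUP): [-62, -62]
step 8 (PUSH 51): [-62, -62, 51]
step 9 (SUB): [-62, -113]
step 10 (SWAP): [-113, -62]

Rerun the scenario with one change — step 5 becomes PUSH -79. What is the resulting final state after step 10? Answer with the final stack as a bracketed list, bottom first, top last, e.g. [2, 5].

[74, -113, -62]

(re-executing from step 5 with the substitution; state before step 5: [74, -62])
step 5 (PUSH -79): [74, -62, -79]
step 6 (DROP): [74, -62]
step 7 (DUP): [74, -62, -62]
step 8 (PUSH 51): [74, -62, -62, 51]
step 9 (SUB): [74, -62, -113]
step 10 (SWAP): [74, -113, -62]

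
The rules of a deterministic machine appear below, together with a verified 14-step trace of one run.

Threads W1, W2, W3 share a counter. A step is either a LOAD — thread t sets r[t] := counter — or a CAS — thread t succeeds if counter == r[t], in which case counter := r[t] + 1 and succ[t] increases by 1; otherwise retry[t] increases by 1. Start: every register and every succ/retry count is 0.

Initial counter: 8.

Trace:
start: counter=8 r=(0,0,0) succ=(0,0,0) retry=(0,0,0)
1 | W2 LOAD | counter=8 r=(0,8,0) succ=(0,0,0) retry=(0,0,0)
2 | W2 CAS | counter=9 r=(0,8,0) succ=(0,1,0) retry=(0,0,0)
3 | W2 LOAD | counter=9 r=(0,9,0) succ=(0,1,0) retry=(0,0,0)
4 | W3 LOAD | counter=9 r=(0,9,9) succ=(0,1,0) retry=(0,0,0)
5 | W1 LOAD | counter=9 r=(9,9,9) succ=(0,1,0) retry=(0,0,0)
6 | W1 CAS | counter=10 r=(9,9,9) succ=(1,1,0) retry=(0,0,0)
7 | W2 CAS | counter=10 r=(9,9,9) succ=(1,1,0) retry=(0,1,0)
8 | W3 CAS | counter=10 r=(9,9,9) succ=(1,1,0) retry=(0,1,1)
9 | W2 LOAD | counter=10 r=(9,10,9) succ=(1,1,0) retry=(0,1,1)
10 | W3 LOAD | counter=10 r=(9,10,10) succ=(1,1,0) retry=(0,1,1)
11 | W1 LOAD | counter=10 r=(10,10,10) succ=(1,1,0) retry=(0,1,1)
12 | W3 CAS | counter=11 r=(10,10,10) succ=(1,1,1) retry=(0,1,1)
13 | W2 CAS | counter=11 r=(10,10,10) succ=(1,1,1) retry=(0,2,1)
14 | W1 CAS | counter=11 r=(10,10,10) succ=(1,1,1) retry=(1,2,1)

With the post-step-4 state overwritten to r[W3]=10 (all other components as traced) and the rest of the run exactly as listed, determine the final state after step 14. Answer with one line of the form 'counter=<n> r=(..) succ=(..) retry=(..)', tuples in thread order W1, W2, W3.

counter=12 r=(11,11,11) succ=(1,1,2) retry=(1,2,0)

state after step 4 := counter=9 r=(0,9,10) succ=(0,1,0) retry=(0,0,0)
5 | W1 LOAD | counter=9 r=(9,9,10) succ=(0,1,0) retry=(0,0,0)
6 | W1 CAS | counter=10 r=(9,9,10) succ=(1,1,0) retry=(0,0,0)
7 | W2 CAS | counter=10 r=(9,9,10) succ=(1,1,0) retry=(0,1,0)
8 | W3 CAS | counter=11 r=(9,9,10) succ=(1,1,1) retry=(0,1,0)
9 | W2 LOAD | counter=11 r=(9,11,10) succ=(1,1,1) retry=(0,1,0)
10 | W3 LOAD | counter=11 r=(9,11,11) succ=(1,1,1) retry=(0,1,0)
11 | W1 LOAD | counter=11 r=(11,11,11) succ=(1,1,1) retry=(0,1,0)
12 | W3 CAS | counter=12 r=(11,11,11) succ=(1,1,2) retry=(0,1,0)
13 | W2 CAS | counter=12 r=(11,11,11) succ=(1,1,2) retry=(0,2,0)
14 | W1 CAS | counter=12 r=(11,11,11) succ=(1,1,2) retry=(1,2,0)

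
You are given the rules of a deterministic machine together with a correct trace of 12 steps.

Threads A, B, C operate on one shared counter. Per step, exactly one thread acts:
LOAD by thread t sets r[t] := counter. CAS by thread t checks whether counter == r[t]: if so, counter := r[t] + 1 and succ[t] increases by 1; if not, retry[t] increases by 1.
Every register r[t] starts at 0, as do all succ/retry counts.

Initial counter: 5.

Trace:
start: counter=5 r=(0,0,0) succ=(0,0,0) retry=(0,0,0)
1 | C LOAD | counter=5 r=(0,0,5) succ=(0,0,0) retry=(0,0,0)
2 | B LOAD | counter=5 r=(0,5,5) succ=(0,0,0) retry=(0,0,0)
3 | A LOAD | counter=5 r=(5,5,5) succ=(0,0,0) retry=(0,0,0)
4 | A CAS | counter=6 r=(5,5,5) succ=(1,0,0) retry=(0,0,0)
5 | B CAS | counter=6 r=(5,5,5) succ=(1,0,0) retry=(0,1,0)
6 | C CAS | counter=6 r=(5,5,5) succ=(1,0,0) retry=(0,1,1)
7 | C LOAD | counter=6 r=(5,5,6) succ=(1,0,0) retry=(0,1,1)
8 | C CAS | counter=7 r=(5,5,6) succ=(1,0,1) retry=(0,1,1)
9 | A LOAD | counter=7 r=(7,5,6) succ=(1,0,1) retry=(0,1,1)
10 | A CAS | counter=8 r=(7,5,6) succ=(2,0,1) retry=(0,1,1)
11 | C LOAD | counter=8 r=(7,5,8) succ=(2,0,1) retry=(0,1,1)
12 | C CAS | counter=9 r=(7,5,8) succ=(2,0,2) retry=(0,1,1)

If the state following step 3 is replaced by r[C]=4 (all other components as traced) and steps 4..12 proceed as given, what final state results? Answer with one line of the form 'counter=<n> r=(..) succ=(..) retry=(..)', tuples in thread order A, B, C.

counter=9 r=(7,5,8) succ=(2,0,2) retry=(0,1,1)

state after step 3 := counter=5 r=(5,5,4) succ=(0,0,0) retry=(0,0,0)
4 | A CAS | counter=6 r=(5,5,4) succ=(1,0,0) retry=(0,0,0)
5 | B CAS | counter=6 r=(5,5,4) succ=(1,0,0) retry=(0,1,0)
6 | C CAS | counter=6 r=(5,5,4) succ=(1,0,0) retry=(0,1,1)
7 | C LOAD | counter=6 r=(5,5,6) succ=(1,0,0) retry=(0,1,1)
8 | C CAS | counter=7 r=(5,5,6) succ=(1,0,1) retry=(0,1,1)
9 | A LOAD | counter=7 r=(7,5,6) succ=(1,0,1) retry=(0,1,1)
10 | A CAS | counter=8 r=(7,5,6) succ=(2,0,1) retry=(0,1,1)
11 | C LOAD | counter=8 r=(7,5,8) succ=(2,0,1) retry=(0,1,1)
12 | C CAS | counter=9 r=(7,5,8) succ=(2,0,2) retry=(0,1,1)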